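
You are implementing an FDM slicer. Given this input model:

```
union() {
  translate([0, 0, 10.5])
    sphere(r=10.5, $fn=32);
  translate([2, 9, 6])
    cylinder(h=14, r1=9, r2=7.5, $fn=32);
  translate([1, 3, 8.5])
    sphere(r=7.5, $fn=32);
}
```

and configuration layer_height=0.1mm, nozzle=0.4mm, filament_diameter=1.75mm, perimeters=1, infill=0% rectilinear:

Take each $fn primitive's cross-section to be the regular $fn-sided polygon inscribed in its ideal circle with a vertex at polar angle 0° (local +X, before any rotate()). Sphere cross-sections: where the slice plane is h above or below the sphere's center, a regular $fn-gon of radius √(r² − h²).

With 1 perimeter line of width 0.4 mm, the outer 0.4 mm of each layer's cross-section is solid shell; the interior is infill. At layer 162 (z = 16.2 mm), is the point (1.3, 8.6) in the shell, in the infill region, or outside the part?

At z = 16.2 mm: the r=10.5 sphere contributes a regular 32-gon of circumradius √(10.5²−5.7²) = 8.818; the cone at (2, 9) contributes a regular 32-gon of circumradius 7.907 (interpolated between r1=9 and r2=7.5 at t=0.729); the sphere at (1, 3) is absent (|z−center|=7.700 > r=7.5); Combining (union): the regions partially overlap (shared area 72.61 mm²), so overlapping operands fuse into one piece — 1 connected region. Overall, the cross-section is a single solid region. The nearest boundary edge runs (-6.24, 6.24)→(-5.55, 6.79); distance from the point to it = 7.09 mm. The point is inside the cross-section and 7.09 mm from the nearest boundary — more than the 0.4 mm shell width (1 × 0.4), so it's in the infill interior.

infill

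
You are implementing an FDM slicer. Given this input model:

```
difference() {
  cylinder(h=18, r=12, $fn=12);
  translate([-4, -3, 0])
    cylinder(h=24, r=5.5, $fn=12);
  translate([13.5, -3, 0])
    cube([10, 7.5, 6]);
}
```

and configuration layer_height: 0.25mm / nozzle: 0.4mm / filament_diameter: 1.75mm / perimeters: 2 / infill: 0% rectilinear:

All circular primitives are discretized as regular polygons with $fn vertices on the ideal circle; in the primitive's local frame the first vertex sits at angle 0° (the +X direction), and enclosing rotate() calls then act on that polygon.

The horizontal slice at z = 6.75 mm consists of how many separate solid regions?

1

At z = 6.75 mm: the cylinder: section is a regular 12-gon, circumradius r=12; the r=5.5 cylinder at (-4, -3) contributes a regular 12-gon of circumradius 5.5; the cube at (13.5, -3) does not reach this height (z outside [0, 6]); Taking the first minus the rest: starting from the r=12 cylinder, the r=5.5 cylinder at (-4, -3) lies wholly inside it (removes its full 90.75 mm² and its 34.16 mm outline becomes a hole wall) — 1 connected region with 1 hole. The result has 1 disconnected region.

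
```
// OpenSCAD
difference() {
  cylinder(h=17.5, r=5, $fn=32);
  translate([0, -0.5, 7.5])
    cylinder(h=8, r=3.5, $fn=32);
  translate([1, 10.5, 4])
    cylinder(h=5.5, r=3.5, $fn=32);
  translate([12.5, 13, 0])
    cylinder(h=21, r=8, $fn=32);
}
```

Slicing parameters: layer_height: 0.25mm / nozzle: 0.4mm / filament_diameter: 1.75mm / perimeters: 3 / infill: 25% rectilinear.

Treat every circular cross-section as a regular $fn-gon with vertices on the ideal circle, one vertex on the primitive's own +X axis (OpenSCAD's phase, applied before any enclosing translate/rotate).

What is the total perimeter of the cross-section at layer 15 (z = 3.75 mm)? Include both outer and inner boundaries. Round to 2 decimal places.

31.37 mm

At z = 3.75 mm: the r=5 cylinder gives a regular 32-gon of circumradius 5 (constant along its height) (perimeter = 2·32·5.000·sin(180°/32) = 31.37 mm); the cylinder at (0, -0.5) is absent (z outside [7.5, 15.5]); the cylinder at (1, 10.5) is absent (z outside [4, 9.5]); the r=8 cylinder at (12.5, 13) gives a regular 32-gon of circumradius 8 (constant along its height) (perimeter = 2·32·8.000·sin(180°/32) = 50.18 mm); Subtracting the remaining from the first: starting from the r=5 cylinder, the r=8 cylinder at (12.5, 13) misses the remaining region (no effect) — boundary = 31.37 mm. Overall, the cross-section is a single solid region. Total boundary length (outer) = 31.37 mm.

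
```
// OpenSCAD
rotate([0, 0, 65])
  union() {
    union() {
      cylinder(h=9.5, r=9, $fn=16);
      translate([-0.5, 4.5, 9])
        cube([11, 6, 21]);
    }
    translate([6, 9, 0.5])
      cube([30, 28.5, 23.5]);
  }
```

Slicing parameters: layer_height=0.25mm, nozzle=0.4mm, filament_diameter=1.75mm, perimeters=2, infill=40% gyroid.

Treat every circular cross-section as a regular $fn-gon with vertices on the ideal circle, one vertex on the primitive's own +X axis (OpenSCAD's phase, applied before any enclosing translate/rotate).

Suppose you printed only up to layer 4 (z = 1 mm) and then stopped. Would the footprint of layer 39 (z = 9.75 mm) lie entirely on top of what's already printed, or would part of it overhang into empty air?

part overhangs

Compare the two slices. At z = 1: the r=9 cylinder gives a regular 16-gon of circumradius 9 (constant along its height) (area = (16/2)·9.000²·sin(360°/16) = 247.98 mm²); the cube at (-0.5, 4.5) is not intersected at this z (z outside [9, 30]); Combining (union): only the r=9 cylinder is present, so the union is just that shape — area = 247.98 mm²; the 30×28.5 cube at (6, 9) contributes its full rectangle (area 855.00 mm²); Taking the union: the 2 present regions are separate (no shared area or edge), so areas and boundary lengths simply add and each stays a separate island — area = 1102.98 mm²; (rotated 65° about Z; rotation is an isometry so areas/perimeters/island counts are preserved). At z = 9.75: the cylinder does not reach this height (z outside [0, 9.5]); the 11×6 cube at (-0.5, 4.5) contributes its full rectangle (area 66.00 mm²); Taking the union: only the 11×6 cube at (-0.5, 4.5) is present, so the union is just that shape — area = 66.00 mm²; the cube at (6, 9) (footprint 30×28.5) is included at this height (area 855.00 mm²); Merging all regions: the regions partially overlap — summed areas 921.00 mm² minus the doubly-counted overlap 6.75 mm² gives 914.25 mm² — area = 914.25 mm²; (rotated 65° about Z; rotation is an isometry so areas/perimeters/island counts are preserved). Checking containment: at z = 9.75 the cross-section extends beyond the z = 1 cross-section by about 33.25 mm².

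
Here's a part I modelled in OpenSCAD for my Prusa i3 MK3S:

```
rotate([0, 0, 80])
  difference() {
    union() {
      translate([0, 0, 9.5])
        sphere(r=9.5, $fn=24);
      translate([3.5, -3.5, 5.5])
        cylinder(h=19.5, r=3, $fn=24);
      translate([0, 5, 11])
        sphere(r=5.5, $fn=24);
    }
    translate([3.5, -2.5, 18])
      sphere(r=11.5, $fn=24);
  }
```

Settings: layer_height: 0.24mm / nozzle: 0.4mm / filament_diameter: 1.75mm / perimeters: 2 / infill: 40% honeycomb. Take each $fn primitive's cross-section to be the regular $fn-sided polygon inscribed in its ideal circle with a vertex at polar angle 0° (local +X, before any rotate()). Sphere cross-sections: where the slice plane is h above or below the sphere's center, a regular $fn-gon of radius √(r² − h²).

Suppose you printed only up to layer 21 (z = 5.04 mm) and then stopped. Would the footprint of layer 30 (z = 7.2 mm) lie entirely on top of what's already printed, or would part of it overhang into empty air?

Compare the two slices. At z = 5.04: the r=9.5 sphere contributes a regular 24-gon of circumradius √(9.5²−4.46²) = 8.388 (area = (24/2)·8.388²·sin(360°/24) = 218.52 mm²); the cylinder at (3.5, -3.5) is absent (z outside [5.5, 25]); the sphere at (0, 5) does not reach this height (|z−center|=5.960 > r=5.5); Taking the union: only the r=9.5 sphere is present, so the union is just that shape — area = 218.52 mm²; the sphere at (3.5, -2.5) is not intersected at this z (|z−center|=12.960 > r=11.5); Taking the first minus the rest: none of the subtracted shapes is present at this height, so that combined region is unchanged — area = 218.52 mm²; (whole slice rotated 80° about Z — lengths, areas and connectivity unchanged). At z = 7.2: the r=9.5 sphere contributes a regular 24-gon of circumradius √(9.5²−2.3²) = 9.217 (area = (24/2)·9.217²·sin(360°/24) = 263.87 mm²); the r=3 cylinder at (3.5, -3.5) gives a regular 24-gon of circumradius 3 (constant along its height) (area = (24/2)·3.000²·sin(360°/24) = 27.95 mm²); the sphere at (0, 5): section is a regular 24-gon, circumradius = √(r²−h²) = √(5.5²−3.8²) = 3.976 (area = (24/2)·3.976²·sin(360°/24) = 49.10 mm²); Taking the union: the regions partially overlap — summed areas 340.93 mm² minus the doubly-counted overlap 77.06 mm² gives 263.87 mm² — area = 263.87 mm²; the r=11.5 sphere at (3.5, -2.5) slices to a regular 24-gon of circumradius 3.951 (√(r²−h²) with h=10.8 from center) (area = (24/2)·3.951²·sin(360°/24) = 48.48 mm²); Subtracting the remaining from the first: starting from the result so far (263.87 mm²), the r=11.5 sphere at (3.5, -2.5) lies wholly inside it (removes its full 48.48 mm² and its 24.75 mm outline becomes a hole wall) — area = 215.39 mm²; (rotated 80° about Z; rotation is an isometry so areas/perimeters/island counts are preserved). Checking containment: at z = 7.2 the cross-section extends beyond the z = 5.04 cross-section by about 45.35 mm².

part overhangs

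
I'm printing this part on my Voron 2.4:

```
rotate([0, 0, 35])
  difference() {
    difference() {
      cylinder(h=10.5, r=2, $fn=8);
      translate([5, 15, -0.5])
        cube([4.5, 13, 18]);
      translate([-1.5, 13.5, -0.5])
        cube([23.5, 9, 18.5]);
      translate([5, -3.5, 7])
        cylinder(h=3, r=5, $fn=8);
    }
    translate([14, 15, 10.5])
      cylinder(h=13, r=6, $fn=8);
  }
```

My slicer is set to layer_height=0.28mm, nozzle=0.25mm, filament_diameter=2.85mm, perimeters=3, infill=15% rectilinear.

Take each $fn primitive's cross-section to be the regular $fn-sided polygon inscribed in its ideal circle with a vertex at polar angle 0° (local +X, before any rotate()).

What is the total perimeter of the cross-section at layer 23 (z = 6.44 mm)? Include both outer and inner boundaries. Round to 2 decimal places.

At z = 6.44 mm: the cylinder: section is a regular 8-gon, circumradius r=2 (perimeter = 2·8·2.000·sin(180°/8) = 12.25 mm); the cube at (5, 15) (footprint 4.5×13) is included at this height (perimeter 35.00 mm); the 23.5×9 cube at (-1.5, 13.5) contributes its full rectangle (perimeter 65.00 mm); the cylinder at (5, -3.5) is absent (z outside [7, 10]); Taking the first minus the rest: starting from the r=2 cylinder, the 4.5×13 cube at (5, 15) misses the remaining region (no effect); the 23.5×9 cube at (-1.5, 13.5) misses the remaining region (no effect) — boundary = 12.25 mm; the cylinder at (14, 15) is not intersected at this z (z outside [10.5, 23.5]); Subtracting the remaining from the first: none of the subtracted shapes is present at this height, so the result so far is unchanged — boundary = 12.25 mm; (rotated 35° about Z; rotation is an isometry so areas/perimeters/island counts are preserved). Overall, the cross-section is a single solid region. Total boundary length (outer) = 12.25 mm.

12.25 mm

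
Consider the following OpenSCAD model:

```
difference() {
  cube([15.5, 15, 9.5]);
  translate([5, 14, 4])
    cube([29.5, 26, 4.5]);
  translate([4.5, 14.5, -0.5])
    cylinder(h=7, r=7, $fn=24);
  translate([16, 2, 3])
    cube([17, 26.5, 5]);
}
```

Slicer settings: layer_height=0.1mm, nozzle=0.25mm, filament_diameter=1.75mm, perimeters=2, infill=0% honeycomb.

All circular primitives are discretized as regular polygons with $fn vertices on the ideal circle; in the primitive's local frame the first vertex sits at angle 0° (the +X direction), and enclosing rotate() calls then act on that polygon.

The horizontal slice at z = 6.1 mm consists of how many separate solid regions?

1

At z = 6.1 mm: the cube is present — its section is the full 15.5×15 rectangle; the 29.5×26 cube at (5, 14) contributes its full rectangle; the cylinder at (4.5, 14.5): section is a regular 24-gon, circumradius r=7; the cube at (16, 2) is present — its section is the full 17×26.5 rectangle; Subtracting the remaining from the first: starting from the 15.5×15 cube, the 29.5×26 cube at (5, 14) partially overlaps it — only the 10.50 mm² overlap (of its 767.00 mm²) is removed, clipping the outline; the r=7 cylinder at (4.5, 14.5) partially overlaps it — only the 66.28 mm² overlap (of its 152.19 mm²) is removed, clipping the outline; the 17×26.5 cube at (16, 2) misses the remaining region (no effect) — 1 connected region. The result has 1 disconnected region.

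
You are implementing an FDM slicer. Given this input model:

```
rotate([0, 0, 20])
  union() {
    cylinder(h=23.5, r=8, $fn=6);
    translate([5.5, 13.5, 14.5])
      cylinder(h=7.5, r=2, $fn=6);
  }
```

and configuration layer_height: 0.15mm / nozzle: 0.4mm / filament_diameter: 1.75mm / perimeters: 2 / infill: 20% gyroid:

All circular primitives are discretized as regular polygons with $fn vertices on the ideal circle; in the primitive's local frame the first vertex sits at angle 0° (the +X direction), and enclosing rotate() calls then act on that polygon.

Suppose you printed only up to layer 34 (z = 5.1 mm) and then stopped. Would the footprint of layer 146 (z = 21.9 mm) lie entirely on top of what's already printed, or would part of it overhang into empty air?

Compare the two slices. At z = 5.1: the r=8 cylinder contributes a regular 6-gon of circumradius 8 (area = (6/2)·8.000²·sin(360°/6) = 166.28 mm²); the cylinder at (5.5, 13.5) does not reach this height (z outside [14.5, 22]); Taking the union: only the r=8 cylinder is present, so the union is just that shape — area = 166.28 mm²; (rotated 20° about Z; rotation is an isometry so areas/perimeters/island counts are preserved). At z = 21.9: the r=8 cylinder gives a regular 6-gon of circumradius 8 (constant along its height) (area = (6/2)·8.000²·sin(360°/6) = 166.28 mm²); the r=2 cylinder at (5.5, 13.5) gives a regular 6-gon of circumradius 2 (constant along its height) (area = (6/2)·2.000²·sin(360°/6) = 10.39 mm²); Merging all regions: the 2 present regions are separate (no shared area or edge), so areas and boundary lengths simply add and each stays a separate island — area = 176.67 mm²; (whole slice rotated 20° about Z — lengths, areas and connectivity unchanged). Checking containment: at z = 21.9 the cross-section extends beyond the z = 5.1 cross-section by about 10.39 mm².

part overhangs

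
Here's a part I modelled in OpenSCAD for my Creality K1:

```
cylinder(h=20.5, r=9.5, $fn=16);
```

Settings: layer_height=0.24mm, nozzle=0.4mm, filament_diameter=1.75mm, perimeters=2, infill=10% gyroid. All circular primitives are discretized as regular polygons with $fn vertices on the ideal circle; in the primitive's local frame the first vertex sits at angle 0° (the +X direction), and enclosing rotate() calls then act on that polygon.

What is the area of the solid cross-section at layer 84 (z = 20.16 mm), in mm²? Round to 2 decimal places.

276.30 mm²

At z = 20.16 mm: the r=9.5 cylinder gives a regular 16-gon of circumradius 9.5 (constant along its height) (area = (16/2)·9.500²·sin(360°/16) = 276.30 mm²). Overall, the cross-section is a single solid region. Net area = 276.30 mm².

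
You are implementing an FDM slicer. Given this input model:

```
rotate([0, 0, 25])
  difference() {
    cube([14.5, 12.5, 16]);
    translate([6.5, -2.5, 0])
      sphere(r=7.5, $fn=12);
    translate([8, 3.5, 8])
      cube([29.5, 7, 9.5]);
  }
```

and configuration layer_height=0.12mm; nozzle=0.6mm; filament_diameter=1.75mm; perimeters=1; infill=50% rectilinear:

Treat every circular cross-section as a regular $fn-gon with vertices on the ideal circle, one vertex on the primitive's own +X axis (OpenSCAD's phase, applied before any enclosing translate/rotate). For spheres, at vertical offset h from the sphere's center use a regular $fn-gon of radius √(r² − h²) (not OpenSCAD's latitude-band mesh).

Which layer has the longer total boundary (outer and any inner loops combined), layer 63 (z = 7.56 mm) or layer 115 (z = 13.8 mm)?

Layer 63 (z = 7.56): the cube is present — its section is the full 14.5×12.5 rectangle (perimeter 54.00 mm); the sphere at (6.5, -2.5) does not reach this height (|z−center|=7.560 > r=7.5); the cube at (8, 3.5) is not intersected at this z (z outside [8, 17.5]); Subtracting the remaining from the first: none of the subtracted shapes is present at this height, so the 14.5×12.5 cube is unchanged — boundary = 54.00 mm; (whole slice rotated 25° about Z — lengths, areas and connectivity unchanged). So its perimeter = 54.00 mm. Layer 115 (z = 13.8): the cube (footprint 14.5×12.5) is included at this height (perimeter 54.00 mm); the sphere at (6.5, -2.5) is absent (|z−center|=13.800 > r=7.5); the cube at (8, 3.5) is present — its section is the full 29.5×7 rectangle (perimeter 73.00 mm); Taking the first minus the rest: starting from the 14.5×12.5 cube, the 29.5×7 cube at (8, 3.5) partially overlaps it — only the 45.50 mm² overlap (of its 206.50 mm²) is removed, clipping the outline — boundary = 67.00 mm; (rotated 25° about Z; rotation is an isometry so areas/perimeters/island counts are preserved). So its perimeter = 67.00 mm. Layer 115 is larger (67.00 vs 54.00 mm).

layer 115 (z = 13.8 mm)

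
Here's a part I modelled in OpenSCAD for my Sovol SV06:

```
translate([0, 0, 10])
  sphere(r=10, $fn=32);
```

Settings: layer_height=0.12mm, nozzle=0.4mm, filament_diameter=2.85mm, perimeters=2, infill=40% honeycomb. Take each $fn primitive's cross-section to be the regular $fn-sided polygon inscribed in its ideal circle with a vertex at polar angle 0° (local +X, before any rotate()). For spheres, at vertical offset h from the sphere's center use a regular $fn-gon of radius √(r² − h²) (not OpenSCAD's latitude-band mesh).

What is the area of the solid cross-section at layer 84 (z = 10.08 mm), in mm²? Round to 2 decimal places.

At z = 10.08 mm: the r=10 sphere slices to a regular 32-gon of circumradius 10.000 (√(r²−h²) with h=0.08 from center) (area = (32/2)·10.000²·sin(360°/32) = 312.12 mm²). Overall, the cross-section is a single solid region. Net area = 312.12 mm².

312.12 mm²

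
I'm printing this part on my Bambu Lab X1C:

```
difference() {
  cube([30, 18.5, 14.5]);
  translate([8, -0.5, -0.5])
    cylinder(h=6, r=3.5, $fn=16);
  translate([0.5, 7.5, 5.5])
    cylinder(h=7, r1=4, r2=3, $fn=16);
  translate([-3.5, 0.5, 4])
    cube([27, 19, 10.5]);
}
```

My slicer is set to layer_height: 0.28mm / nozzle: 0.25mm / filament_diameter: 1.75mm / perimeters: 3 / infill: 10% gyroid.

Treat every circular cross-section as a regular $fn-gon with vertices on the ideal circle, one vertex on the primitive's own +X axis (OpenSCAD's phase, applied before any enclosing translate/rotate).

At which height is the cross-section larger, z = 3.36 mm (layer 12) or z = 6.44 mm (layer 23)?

Layer 12 (z = 3.36): the cube (footprint 30×18.5) is included at this height (area 555.00 mm²); the r=3.5 cylinder at (8, -0.5) contributes a regular 16-gon of circumradius 3.5 (area = (16/2)·3.500²·sin(360°/16) = 37.50 mm²); the cone at (0.5, 7.5) is not intersected at this z (z outside [5.5, 12.5]); the cube at (-3.5, 0.5) is absent (z outside [4, 14.5]); Subtracting the remaining from the first: starting from the 30×18.5 cube (555.00 mm²), the r=3.5 cylinder at (8, -0.5) partially overlaps it — only the 15.30 mm² overlap (of its 37.50 mm²) is removed, clipping the outline — area = 539.70 mm². So its area = 539.70 mm². Layer 23 (z = 6.44): the cube (footprint 30×18.5) is included at this height (area 555.00 mm²); the cylinder at (8, -0.5) does not reach this height (z outside [-0.5, 5.5]); the cone at (0.5, 7.5) contributes a regular 16-gon of circumradius 3.866 (interpolated between r1=4 and r2=3 at t=0.134) (area = (16/2)·3.866²·sin(360°/16) = 45.75 mm²); the cube at (-3.5, 0.5) (footprint 27×19) is included at this height (area 513.00 mm²); Subtracting the remaining from the first: starting from the 30×18.5 cube (555.00 mm²), the cone at (0.5, 7.5) partially overlaps it — only the 26.69 mm² overlap (of its 45.75 mm²) is removed, clipping the outline; the 27×19 cube at (-3.5, 0.5) partially overlaps it — only the 396.31 mm² overlap (of its 513.00 mm²) is removed, clipping the outline — area = 132.00 mm². So its area = 132.00 mm². Layer 12 is larger (539.70 vs 132.00 mm²).

layer 12 (z = 3.36 mm)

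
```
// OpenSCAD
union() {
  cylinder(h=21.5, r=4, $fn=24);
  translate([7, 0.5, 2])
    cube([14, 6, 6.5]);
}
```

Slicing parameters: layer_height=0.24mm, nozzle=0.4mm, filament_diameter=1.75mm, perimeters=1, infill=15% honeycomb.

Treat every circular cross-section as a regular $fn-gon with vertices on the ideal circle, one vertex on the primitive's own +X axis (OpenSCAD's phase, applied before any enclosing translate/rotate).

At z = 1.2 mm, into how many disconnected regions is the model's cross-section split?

At z = 1.2 mm: the r=4 cylinder gives a regular 24-gon of circumradius 4 (constant along its height); the cube at (7, 0.5) does not reach this height (z outside [2, 8.5]); Taking the union: only the r=4 cylinder is present, so the union is just that shape — 1 connected region. The result has 1 disconnected region.

1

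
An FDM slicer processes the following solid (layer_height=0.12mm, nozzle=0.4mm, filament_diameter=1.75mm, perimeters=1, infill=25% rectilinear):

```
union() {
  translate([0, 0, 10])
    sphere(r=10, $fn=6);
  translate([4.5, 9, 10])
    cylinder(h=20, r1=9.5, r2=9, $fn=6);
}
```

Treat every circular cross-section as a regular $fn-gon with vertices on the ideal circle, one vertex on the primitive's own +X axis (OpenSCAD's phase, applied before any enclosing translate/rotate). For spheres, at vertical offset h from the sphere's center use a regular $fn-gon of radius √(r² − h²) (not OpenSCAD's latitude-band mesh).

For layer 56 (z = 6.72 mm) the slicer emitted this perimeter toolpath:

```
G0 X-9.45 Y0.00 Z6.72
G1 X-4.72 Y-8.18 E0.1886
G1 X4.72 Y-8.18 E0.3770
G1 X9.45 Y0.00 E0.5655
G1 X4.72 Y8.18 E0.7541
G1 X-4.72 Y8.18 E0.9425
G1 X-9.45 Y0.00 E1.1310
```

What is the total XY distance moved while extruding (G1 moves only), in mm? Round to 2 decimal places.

56.68 mm

Sum the Euclidean lengths of each G1 segment: total = 56.68 mm.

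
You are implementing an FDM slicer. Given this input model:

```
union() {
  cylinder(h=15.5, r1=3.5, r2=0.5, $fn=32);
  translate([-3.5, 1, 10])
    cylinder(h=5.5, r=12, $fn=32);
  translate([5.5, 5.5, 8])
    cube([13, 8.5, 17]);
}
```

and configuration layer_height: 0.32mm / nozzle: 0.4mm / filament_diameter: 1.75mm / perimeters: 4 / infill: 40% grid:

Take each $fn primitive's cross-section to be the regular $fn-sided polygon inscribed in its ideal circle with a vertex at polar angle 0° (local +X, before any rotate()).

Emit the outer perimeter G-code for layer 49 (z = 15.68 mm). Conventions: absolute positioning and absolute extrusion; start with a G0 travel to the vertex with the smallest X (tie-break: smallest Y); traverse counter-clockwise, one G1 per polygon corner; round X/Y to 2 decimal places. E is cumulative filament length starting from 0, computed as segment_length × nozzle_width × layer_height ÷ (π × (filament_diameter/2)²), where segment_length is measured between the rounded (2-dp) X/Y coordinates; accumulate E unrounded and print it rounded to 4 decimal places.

At z = 15.68 mm: the cone is not intersected at this z (z outside [0, 15.5]); the cylinder at (-3.5, 1) does not reach this height (z outside [10, 15.5]); the cube at (5.5, 5.5) is present — its section is the full 13×8.5 rectangle; Taking the union: only the 13×8.5 cube at (5.5, 5.5) is present, so the union is just that shape — 1 connected region. The outline is a single polygon with 4 vertices. Extrusion per mm of travel: 0.4 × 0.32 / (π × 0.875²) = 0.053216. Accumulating E over each segment gives final E = 2.2883.

G0 X5.50 Y5.50 Z15.68
G1 X18.50 Y5.50 E0.6918
G1 X18.50 Y14.00 E1.1441
G1 X5.50 Y14.00 E1.8360
G1 X5.50 Y5.50 E2.2883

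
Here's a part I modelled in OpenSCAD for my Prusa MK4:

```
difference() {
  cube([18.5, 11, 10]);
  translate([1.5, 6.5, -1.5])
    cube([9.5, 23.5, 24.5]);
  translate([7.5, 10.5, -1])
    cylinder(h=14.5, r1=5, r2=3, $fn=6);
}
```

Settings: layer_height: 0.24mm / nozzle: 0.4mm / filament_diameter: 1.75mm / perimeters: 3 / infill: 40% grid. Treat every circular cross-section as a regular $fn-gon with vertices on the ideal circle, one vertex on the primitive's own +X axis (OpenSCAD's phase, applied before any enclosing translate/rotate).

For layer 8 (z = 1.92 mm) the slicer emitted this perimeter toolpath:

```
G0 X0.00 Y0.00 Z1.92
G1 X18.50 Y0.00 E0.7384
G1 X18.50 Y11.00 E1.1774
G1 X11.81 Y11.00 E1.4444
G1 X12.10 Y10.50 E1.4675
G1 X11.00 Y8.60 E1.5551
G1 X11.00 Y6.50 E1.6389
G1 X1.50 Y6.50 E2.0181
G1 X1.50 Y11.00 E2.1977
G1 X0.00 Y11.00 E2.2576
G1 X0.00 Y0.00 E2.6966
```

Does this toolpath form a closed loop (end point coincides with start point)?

Start point (G0): (0.00, 0.00). End point (last G1): the path returns to the start — closed.

yes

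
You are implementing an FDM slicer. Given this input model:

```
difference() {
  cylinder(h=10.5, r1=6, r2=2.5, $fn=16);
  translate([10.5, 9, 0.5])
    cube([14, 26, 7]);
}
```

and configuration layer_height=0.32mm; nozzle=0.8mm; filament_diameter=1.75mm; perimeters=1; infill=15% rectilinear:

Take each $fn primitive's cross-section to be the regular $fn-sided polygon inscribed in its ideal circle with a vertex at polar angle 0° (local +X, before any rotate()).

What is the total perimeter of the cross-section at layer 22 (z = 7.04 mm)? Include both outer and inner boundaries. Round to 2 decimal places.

At z = 7.04 mm: the cone: at t=0.670 of its height the radius interpolates to r₁+(r₂−r₁)t = 3.653, giving a regular 16-gon of that circumradius (perimeter = 2·16·3.653·sin(180°/16) = 22.81 mm); the cube at (10.5, 9) is present — its section is the full 14×26 rectangle (perimeter 80.00 mm); After the difference (first − rest): starting from the cone, the 14×26 cube at (10.5, 9) misses the remaining region (no effect) — boundary = 22.81 mm. Overall, the cross-section is a single solid region. Total boundary length (outer) = 22.81 mm.

22.81 mm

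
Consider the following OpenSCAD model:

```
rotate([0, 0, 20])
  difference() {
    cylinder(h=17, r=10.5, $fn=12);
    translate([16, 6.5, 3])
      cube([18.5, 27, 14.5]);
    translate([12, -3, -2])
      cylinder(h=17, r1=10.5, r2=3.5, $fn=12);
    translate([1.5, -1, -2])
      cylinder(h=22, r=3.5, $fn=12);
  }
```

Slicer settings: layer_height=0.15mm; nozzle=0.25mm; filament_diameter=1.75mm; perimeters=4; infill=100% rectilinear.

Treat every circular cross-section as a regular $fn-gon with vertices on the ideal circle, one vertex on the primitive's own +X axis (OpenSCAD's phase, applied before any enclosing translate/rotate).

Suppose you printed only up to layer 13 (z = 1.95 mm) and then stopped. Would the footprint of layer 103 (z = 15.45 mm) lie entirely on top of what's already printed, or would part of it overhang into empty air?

Compare the two slices. At z = 1.95: the r=10.5 cylinder contributes a regular 12-gon of circumradius 10.5 (area = (12/2)·10.500²·sin(360°/12) = 330.75 mm²); the cube at (16, 6.5) is absent (z outside [3, 17.5]); the cone at (12, -3) (r1=10.5→r2=3.5) has section circumradius 8.874 here — a regular 12-gon (area = (12/2)·8.874²·sin(360°/12) = 236.22 mm²); the r=3.5 cylinder at (1.5, -1) gives a regular 12-gon of circumradius 3.5 (constant along its height) (area = (12/2)·3.500²·sin(360°/12) = 36.75 mm²); Taking the first minus the rest: starting from the r=10.5 cylinder (330.75 mm²), the cone at (12, -3) partially overlaps it — only the 64.90 mm² overlap (of its 236.22 mm²) is removed, clipping the outline; the r=3.5 cylinder at (1.5, -1) partially overlaps it — only the 31.99 mm² overlap (of its 36.75 mm²) is removed, clipping the outline — area = 233.86 mm²; (whole slice rotated 20° about Z — lengths, areas and connectivity unchanged). At z = 15.45: the r=10.5 cylinder contributes a regular 12-gon of circumradius 10.5 (area = (12/2)·10.500²·sin(360°/12) = 330.75 mm²); the cube at (16, 6.5) (footprint 18.5×27) is included at this height (area 499.50 mm²); the cone at (12, -3) is not intersected at this z (z outside [-2, 15]); the r=3.5 cylinder at (1.5, -1) gives a regular 12-gon of circumradius 3.5 (constant along its height) (area = (12/2)·3.500²·sin(360°/12) = 36.75 mm²); Taking the first minus the rest: starting from the r=10.5 cylinder (330.75 mm²), the 18.5×27 cube at (16, 6.5) misses the remaining region (no effect); the r=3.5 cylinder at (1.5, -1) lies wholly inside it (removes its full 36.75 mm² and its 21.74 mm outline becomes a hole wall) — area = 294.00 mm²; (rotated 20° about Z; rotation is an isometry so areas/perimeters/island counts are preserved). Checking containment: at z = 15.45 the cross-section extends beyond the z = 1.95 cross-section by about 60.14 mm².

part overhangs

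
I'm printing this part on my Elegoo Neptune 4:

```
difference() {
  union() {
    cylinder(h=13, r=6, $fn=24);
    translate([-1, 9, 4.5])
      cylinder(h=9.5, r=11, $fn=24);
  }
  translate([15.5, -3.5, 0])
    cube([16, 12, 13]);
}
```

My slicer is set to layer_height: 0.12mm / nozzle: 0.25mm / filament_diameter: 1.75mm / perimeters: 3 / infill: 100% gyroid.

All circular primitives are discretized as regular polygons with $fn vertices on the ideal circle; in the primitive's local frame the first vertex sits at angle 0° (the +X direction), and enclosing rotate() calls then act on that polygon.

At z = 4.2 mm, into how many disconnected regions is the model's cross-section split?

1

At z = 4.2 mm: the cylinder: section is a regular 24-gon, circumradius r=6; the cylinder at (-1, 9) does not reach this height (z outside [4.5, 14]); Merging all regions: only the r=6 cylinder is present, so the union is just that shape — 1 connected region; the 16×12 cube at (15.5, -3.5) contributes its full rectangle; Taking the first minus the rest: starting from the result so far, the 16×12 cube at (15.5, -3.5) misses the remaining region (no effect) — 1 connected region. The result has 1 disconnected region.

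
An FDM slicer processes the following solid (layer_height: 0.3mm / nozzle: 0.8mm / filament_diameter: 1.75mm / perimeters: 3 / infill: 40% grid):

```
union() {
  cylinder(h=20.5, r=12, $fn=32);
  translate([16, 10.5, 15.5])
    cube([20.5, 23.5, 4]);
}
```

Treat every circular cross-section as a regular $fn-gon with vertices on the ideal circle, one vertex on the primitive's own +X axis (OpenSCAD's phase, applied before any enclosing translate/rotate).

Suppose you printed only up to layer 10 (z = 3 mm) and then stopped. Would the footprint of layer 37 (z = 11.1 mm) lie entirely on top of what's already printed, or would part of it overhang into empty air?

Compare the two slices. At z = 3: the r=12 cylinder contributes a regular 32-gon of circumradius 12 (area = (32/2)·12.000²·sin(360°/32) = 449.49 mm²); the cube at (16, 10.5) is absent (z outside [15.5, 19.5]); Combining (union): only the r=12 cylinder is present, so the union is just that shape — area = 449.49 mm². At z = 11.1: the r=12 cylinder gives a regular 32-gon of circumradius 12 (constant along its height) (area = (32/2)·12.000²·sin(360°/32) = 449.49 mm²); the cube at (16, 10.5) does not reach this height (z outside [15.5, 19.5]); Combining (union): only the r=12 cylinder is present, so the union is just that shape — area = 449.49 mm². Checking containment: the cross-section at z = 11.1 is a subset of the cross-section at z = 3.

entirely on top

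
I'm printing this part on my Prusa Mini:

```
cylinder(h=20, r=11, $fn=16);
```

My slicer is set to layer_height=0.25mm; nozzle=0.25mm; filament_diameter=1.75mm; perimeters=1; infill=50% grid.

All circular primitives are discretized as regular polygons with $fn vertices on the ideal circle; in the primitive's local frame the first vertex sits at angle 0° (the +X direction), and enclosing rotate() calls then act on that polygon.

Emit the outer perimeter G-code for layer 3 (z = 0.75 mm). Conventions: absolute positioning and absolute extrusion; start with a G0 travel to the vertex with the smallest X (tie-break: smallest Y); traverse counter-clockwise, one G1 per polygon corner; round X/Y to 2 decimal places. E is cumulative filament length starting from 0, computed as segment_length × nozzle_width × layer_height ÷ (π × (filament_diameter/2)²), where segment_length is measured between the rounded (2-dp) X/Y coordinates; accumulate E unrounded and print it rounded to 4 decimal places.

At z = 0.75 mm: the r=11 cylinder contributes a regular 16-gon of circumradius 11. The outline is a single polygon with 16 vertices. Extrusion per mm of travel: 0.25 × 0.25 / (π × 0.875²) = 0.025984. Accumulating E over each segment gives final E = 1.7843.

G0 X-11.00 Y0.00 Z0.75
G1 X-10.16 Y-4.21 E0.1116
G1 X-7.78 Y-7.78 E0.2230
G1 X-4.21 Y-10.16 E0.3345
G1 X0.00 Y-11.00 E0.4461
G1 X4.21 Y-10.16 E0.5576
G1 X7.78 Y-7.78 E0.6691
G1 X10.16 Y-4.21 E0.7806
G1 X11.00 Y0.00 E0.8922
G1 X10.16 Y4.21 E1.0037
G1 X7.78 Y7.78 E1.1152
G1 X4.21 Y10.16 E1.2267
G1 X0.00 Y11.00 E1.3382
G1 X-4.21 Y10.16 E1.4498
G1 X-7.78 Y7.78 E1.5613
G1 X-10.16 Y4.21 E1.6728
G1 X-11.00 Y0.00 E1.7843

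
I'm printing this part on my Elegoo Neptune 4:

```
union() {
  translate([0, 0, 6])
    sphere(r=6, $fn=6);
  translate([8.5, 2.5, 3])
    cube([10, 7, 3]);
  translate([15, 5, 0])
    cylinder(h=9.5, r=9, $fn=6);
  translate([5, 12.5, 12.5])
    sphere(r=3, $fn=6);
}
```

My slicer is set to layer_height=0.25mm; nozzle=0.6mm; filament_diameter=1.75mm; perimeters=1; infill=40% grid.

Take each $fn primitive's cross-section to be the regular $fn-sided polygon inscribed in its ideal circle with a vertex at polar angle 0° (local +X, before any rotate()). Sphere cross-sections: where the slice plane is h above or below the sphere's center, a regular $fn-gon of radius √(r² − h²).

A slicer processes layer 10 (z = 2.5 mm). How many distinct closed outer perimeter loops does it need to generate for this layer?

At z = 2.5 mm: the sphere: section is a regular 6-gon, circumradius = √(r²−h²) = √(6²−3.5²) = 4.873; the cube at (8.5, 2.5) is absent (z outside [3, 6]); the r=9 cylinder at (15, 5) contributes a regular 6-gon of circumradius 9; the sphere at (5, 12.5) is not intersected at this z (|z−center|=10.000 > r=3); Combining (union): the 2 present regions are separate (no shared area or edge), so areas and boundary lengths simply add and each stays a separate island — 2 connected regions. The result has 2 disconnected regions.

2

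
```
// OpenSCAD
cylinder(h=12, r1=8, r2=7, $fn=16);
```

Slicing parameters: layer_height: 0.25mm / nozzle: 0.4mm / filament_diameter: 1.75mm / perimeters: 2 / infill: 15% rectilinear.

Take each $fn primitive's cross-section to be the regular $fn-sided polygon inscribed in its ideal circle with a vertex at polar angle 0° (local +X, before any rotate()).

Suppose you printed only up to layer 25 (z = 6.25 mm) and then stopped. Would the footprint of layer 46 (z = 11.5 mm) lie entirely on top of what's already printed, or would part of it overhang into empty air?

entirely on top

Compare the two slices. At z = 6.25: the cone: at t=0.521 of its height the radius interpolates to r₁+(r₂−r₁)t = 7.479, giving a regular 16-gon of that circumradius (area = (16/2)·7.479²·sin(360°/16) = 171.25 mm²). At z = 11.5: the cone contributes a regular 16-gon of circumradius 7.042 (interpolated between r1=8 and r2=7 at t=0.958) (area = (16/2)·7.042²·sin(360°/16) = 151.80 mm²). Checking containment: the cross-section at z = 11.5 is a subset of the cross-section at z = 6.25.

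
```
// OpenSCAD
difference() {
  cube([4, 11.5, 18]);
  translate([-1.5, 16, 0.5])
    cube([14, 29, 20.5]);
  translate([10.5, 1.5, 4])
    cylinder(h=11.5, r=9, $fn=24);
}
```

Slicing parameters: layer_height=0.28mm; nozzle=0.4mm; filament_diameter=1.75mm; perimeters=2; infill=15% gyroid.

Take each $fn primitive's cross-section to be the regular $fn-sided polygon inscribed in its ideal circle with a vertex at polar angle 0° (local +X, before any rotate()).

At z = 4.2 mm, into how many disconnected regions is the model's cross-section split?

At z = 4.2 mm: the 4×11.5 cube contributes its full rectangle; the 14×29 cube at (-1.5, 16) contributes its full rectangle; the r=9 cylinder at (10.5, 1.5) gives a regular 24-gon of circumradius 9 (constant along its height); After the difference (first − rest): starting from the 4×11.5 cube, the 14×29 cube at (-1.5, 16) misses the remaining region (no effect); the r=9 cylinder at (10.5, 1.5) partially overlaps it — only the 13.94 mm² overlap (of its 251.57 mm²) is removed, clipping the outline — 1 connected region. The result has 1 disconnected region.

1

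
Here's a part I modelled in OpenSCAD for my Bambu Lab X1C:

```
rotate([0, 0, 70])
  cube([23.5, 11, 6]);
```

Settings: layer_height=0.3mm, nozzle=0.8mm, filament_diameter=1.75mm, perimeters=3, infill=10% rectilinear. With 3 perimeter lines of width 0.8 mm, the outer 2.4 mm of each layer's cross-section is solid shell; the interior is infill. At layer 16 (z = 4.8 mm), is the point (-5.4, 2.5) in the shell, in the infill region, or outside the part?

shell

At z = 4.8 mm: the cube (footprint 23.5×11) is included at this height; (whole slice rotated 70° about Z — lengths, areas and connectivity unchanged). Overall, the cross-section is a single solid region. Undo the 70° rotation: the query point maps to (0.502, 5.929) in the un-rotated model frame. The nearest boundary edge runs (0.00, 11.00)→(0.00, 0.00); distance from the point to it = 0.50 mm. The point is inside the cross-section, 0.50 mm from the nearest boundary — within the 2.4 mm shell band (3 × 0.8).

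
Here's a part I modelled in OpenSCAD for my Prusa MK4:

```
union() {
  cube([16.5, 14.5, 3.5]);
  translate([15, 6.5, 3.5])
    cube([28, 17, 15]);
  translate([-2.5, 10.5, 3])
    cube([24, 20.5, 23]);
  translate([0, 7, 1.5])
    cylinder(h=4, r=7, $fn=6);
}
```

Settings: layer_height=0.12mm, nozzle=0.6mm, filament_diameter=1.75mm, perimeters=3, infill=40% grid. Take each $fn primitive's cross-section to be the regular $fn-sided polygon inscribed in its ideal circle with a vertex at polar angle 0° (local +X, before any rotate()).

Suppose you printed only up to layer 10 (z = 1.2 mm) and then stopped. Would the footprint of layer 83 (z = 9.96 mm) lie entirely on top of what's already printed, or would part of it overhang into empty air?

Compare the two slices. At z = 1.2: the cube (footprint 16.5×14.5) is included at this height (area 239.25 mm²); the cube at (15, 6.5) is absent (z outside [3.5, 18.5]); the cube at (-2.5, 10.5) is not intersected at this z (z outside [3, 26]); the cylinder at (0, 7) is not intersected at this z (z outside [1.5, 5.5]); Merging all regions: only the 16.5×14.5 cube is present, so the union is just that shape — area = 239.25 mm². At z = 9.96: the cube is absent (z outside [0, 3.5]); the 28×17 cube at (15, 6.5) contributes its full rectangle (area 476.00 mm²); the cube at (-2.5, 10.5) is present — its section is the full 24×20.5 rectangle (area 492.00 mm²); the cylinder at (0, 7) is not intersected at this z (z outside [1.5, 5.5]); Taking the union: the regions partially overlap — summed areas 968.00 mm² minus the doubly-counted overlap 84.50 mm² gives 883.50 mm² — area = 883.50 mm². Checking containment: at z = 9.96 the cross-section extends beyond the z = 1.2 cross-section by about 811.50 mm².

part overhangs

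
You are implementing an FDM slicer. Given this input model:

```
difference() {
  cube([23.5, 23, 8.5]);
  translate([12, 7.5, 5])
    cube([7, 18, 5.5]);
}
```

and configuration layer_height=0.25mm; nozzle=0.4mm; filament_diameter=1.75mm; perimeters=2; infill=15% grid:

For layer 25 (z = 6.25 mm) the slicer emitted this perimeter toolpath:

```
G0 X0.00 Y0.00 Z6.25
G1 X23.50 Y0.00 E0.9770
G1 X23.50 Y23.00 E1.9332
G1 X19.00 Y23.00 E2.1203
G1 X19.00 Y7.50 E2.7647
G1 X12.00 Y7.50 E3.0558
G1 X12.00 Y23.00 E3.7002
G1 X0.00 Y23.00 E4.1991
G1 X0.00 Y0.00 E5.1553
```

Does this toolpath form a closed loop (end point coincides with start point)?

Start point (G0): (0.00, 0.00). End point (last G1): the path returns to the start — closed.

yes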